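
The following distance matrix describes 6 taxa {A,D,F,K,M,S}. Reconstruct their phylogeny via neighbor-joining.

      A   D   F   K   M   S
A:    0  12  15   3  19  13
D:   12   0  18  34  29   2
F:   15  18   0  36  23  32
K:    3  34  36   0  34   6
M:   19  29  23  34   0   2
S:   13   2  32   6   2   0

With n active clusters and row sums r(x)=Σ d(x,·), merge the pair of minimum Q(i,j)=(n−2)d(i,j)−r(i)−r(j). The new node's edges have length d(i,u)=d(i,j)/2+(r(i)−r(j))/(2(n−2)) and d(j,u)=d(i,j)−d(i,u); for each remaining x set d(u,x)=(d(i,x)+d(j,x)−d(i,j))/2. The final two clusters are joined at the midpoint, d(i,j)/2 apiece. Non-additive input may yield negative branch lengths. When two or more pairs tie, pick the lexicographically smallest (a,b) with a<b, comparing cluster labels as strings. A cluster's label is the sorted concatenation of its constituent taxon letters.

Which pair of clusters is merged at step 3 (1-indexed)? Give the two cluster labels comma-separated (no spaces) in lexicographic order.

step 1: merge (A,K) at d=3, Q=-163; branch lengths A→-39/8, K→63/8; new cluster AK
  updated: d(AK,D)=43/2, d(AK,F)=24, d(AK,M)=25, d(AK,S)=8
step 2: merge (M,S) at d=2, Q=-117; branch lengths M→41/6, S→-29/6; new cluster MS
  updated: d(AK,MS)=31/2, d(D,MS)=29/2, d(F,MS)=53/2
step 3: merge (AK,MS) at d=31/2, Q=-173/2; branch lengths AK→71/8, MS→53/8; new cluster AKMS
  updated: d(AKMS,D)=41/4, d(AKMS,F)=35/2
step 4: merge (AKMS,D) at d=41/4, Q=-183/4; branch lengths AKMS→39/8, D→43/8; new cluster ADKMS
  updated: d(ADKMS,F)=101/8
step 5: merge (ADKMS,F) at d=101/8; branch lengths ADKMS→101/16, F→101/16; new cluster ADFKMS
final tree: ((((A:-39/8,K:63/8):71/8,(M:41/6,S:-29/6):53/8):39/8,D:43/8):101/16,F:101/16)
total length: 347/8

AK,MS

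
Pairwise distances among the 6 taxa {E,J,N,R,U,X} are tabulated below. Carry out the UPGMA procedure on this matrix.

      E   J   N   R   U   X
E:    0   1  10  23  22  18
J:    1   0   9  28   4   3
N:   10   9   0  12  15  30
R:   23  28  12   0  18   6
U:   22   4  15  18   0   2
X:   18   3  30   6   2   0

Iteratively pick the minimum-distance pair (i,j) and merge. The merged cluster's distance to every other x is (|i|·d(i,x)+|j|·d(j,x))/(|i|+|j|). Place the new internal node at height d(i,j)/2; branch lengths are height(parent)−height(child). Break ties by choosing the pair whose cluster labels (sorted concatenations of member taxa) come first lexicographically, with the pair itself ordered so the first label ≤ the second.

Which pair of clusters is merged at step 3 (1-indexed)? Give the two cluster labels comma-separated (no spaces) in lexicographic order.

step 1: merge (E,J) at d=1; branch lengths E→1/2, J→1/2; new cluster EJ
  updated: d(EJ,N)=19/2, d(EJ,R)=51/2, d(EJ,U)=13, d(EJ,X)=21/2
step 2: merge (U,X) at d=2; branch lengths U→1, X→1; new cluster UX
  updated: d(EJ,UX)=47/4, d(N,UX)=45/2, d(R,UX)=12
step 3: merge (EJ,N) at d=19/2; branch lengths EJ→17/4, N→19/4; new cluster EJN
  updated: d(EJN,R)=21, d(EJN,UX)=46/3
step 4: merge (R,UX) at d=12; branch lengths R→6, UX→5; new cluster RUX
  updated: d(EJN,RUX)=155/9
step 5: merge (EJN,RUX) at d=155/9; branch lengths EJN→139/36, RUX→47/18; new cluster EJNRUX
final tree: (((E:1/2,J:1/2):17/4,N:19/4):139/36,(R:6,(U:1,X:1):5):47/18)
total length: 1061/36

EJ,N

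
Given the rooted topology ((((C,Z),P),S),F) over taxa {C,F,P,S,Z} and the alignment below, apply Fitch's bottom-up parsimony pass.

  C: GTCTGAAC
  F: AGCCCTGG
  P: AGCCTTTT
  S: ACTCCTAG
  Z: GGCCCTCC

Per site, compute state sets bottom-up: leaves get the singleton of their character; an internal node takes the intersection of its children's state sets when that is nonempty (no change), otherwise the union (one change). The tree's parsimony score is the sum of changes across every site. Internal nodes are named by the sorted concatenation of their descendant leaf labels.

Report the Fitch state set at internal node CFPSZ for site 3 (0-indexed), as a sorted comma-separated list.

CZ@0: {G} ∩ {G} = {G} (intersection, +0)
CPZ@0: {G} ∪ {A} = {A,G} (union, +1)
CPSZ@0: {A,G} ∩ {A} = {A} (intersection, +0)
CFPSZ@0: {A} ∩ {A} = {A} (intersection, +0)
CZ@1: {T} ∪ {G} = {G,T} (union, +1)
CPZ@1: {G,T} ∩ {G} = {G} (intersection, +0)
CPSZ@1: {G} ∪ {C} = {C,G} (union, +1)
CFPSZ@1: {C,G} ∩ {G} = {G} (intersection, +0)
CZ@2: {C} ∩ {C} = {C} (intersection, +0)
CPZ@2: {C} ∩ {C} = {C} (intersection, +0)
CPSZ@2: {C} ∪ {T} = {C,T} (union, +1)
CFPSZ@2: {C,T} ∩ {C} = {C} (intersection, +0)
CZ@3: {T} ∪ {C} = {C,T} (union, +1)
CPZ@3: {C,T} ∩ {C} = {C} (intersection, +0)
CPSZ@3: {C} ∩ {C} = {C} (intersection, +0)
CFPSZ@3: {C} ∩ {C} = {C} (intersection, +0)
CZ@4: {G} ∪ {C} = {C,G} (union, +1)
CPZ@4: {C,G} ∪ {T} = {C,G,T} (union, +1)
CPSZ@4: {C,G,T} ∩ {C} = {C} (intersection, +0)
CFPSZ@4: {C} ∩ {C} = {C} (intersection, +0)
CZ@5: {A} ∪ {T} = {A,T} (union, +1)
CPZ@5: {A,T} ∩ {T} = {T} (intersection, +0)
CPSZ@5: {T} ∩ {T} = {T} (intersection, +0)
CFPSZ@5: {T} ∩ {T} = {T} (intersection, +0)
CZ@6: {A} ∪ {C} = {A,C} (union, +1)
CPZ@6: {A,C} ∪ {T} = {A,C,T} (union, +1)
CPSZ@6: {A,C,T} ∩ {A} = {A} (intersection, +0)
CFPSZ@6: {A} ∪ {G} = {A,G} (union, +1)
CZ@7: {C} ∩ {C} = {C} (intersection, +0)
CPZ@7: {C} ∪ {T} = {C,T} (union, +1)
CPSZ@7: {C,T} ∪ {G} = {C,G,T} (union, +1)
CFPSZ@7: {C,G,T} ∩ {G} = {G} (intersection, +0)
per-site changes: [1, 2, 1, 1, 2, 1, 3, 2]; total = 13

C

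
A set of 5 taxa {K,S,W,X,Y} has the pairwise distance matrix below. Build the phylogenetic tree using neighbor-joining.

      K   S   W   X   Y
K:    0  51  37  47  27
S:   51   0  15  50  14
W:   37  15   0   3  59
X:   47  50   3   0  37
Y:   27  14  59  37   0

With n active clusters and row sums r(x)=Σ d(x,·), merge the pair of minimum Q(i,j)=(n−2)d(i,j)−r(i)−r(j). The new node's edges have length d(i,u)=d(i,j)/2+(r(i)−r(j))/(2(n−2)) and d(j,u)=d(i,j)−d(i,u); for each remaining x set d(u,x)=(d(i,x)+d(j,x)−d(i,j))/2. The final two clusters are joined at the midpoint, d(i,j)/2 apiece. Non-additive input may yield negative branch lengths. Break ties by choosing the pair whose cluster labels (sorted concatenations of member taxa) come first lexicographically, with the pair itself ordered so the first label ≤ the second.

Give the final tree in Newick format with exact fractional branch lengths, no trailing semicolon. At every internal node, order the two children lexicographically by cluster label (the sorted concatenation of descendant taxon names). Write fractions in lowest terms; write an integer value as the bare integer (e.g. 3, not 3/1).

(((K:163/8,(W:-7/3,X:16/3):161/8):93/8,S:73/8):39/16,Y:39/16)

iteration 1: select W,X (d=3, Q=-242); attach at lengths (-7/3, 16/3); label the merged cluster WX
  updated: d(K,WX)=81/2, d(S,WX)=31, d(WX,Y)=93/2
iteration 2: select K,WX (d=81/2, Q=-311/2); attach at lengths (163/8, 161/8); label the merged cluster KWX
  updated: d(KWX,S)=83/4, d(KWX,Y)=33/2
iteration 3: select KWX,S (d=83/4, Q=-205/4); attach at lengths (93/8, 73/8); label the merged cluster KSWX
  updated: d(KSWX,Y)=39/8
iteration 4: select KSWX,Y (d=39/8); attach at lengths (39/16, 39/16); label the merged cluster KSWXY
final tree: (((K:163/8,(W:-7/3,X:16/3):161/8):93/8,S:73/8):39/16,Y:39/16)
total length: 553/8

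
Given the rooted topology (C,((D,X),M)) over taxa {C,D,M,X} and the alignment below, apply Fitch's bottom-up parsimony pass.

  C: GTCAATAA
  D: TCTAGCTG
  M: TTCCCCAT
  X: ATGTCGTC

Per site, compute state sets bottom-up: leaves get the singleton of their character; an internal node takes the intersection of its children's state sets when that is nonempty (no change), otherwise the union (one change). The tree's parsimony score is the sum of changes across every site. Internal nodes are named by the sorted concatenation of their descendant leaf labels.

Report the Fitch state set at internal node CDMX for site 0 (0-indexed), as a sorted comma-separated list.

G,T

DX@0: {T} ∪ {A} = {A,T} (union, +1)
DMX@0: {A,T} ∩ {T} = {T} (intersection, +0)
CDMX@0: {G} ∪ {T} = {G,T} (union, +1)
DX@1: {C} ∪ {T} = {C,T} (union, +1)
DMX@1: {C,T} ∩ {T} = {T} (intersection, +0)
CDMX@1: {T} ∩ {T} = {T} (intersection, +0)
DX@2: {T} ∪ {G} = {G,T} (union, +1)
DMX@2: {G,T} ∪ {C} = {C,G,T} (union, +1)
CDMX@2: {C} ∩ {C,G,T} = {C} (intersection, +0)
DX@3: {A} ∪ {T} = {A,T} (union, +1)
DMX@3: {A,T} ∪ {C} = {A,C,T} (union, +1)
CDMX@3: {A} ∩ {A,C,T} = {A} (intersection, +0)
DX@4: {G} ∪ {C} = {C,G} (union, +1)
DMX@4: {C,G} ∩ {C} = {C} (intersection, +0)
CDMX@4: {A} ∪ {C} = {A,C} (union, +1)
DX@5: {C} ∪ {G} = {C,G} (union, +1)
DMX@5: {C,G} ∩ {C} = {C} (intersection, +0)
CDMX@5: {T} ∪ {C} = {C,T} (union, +1)
DX@6: {T} ∩ {T} = {T} (intersection, +0)
DMX@6: {T} ∪ {A} = {A,T} (union, +1)
CDMX@6: {A} ∩ {A,T} = {A} (intersection, +0)
DX@7: {G} ∪ {C} = {C,G} (union, +1)
DMX@7: {C,G} ∪ {T} = {C,G,T} (union, +1)
CDMX@7: {A} ∪ {C,G,T} = {A,C,G,T} (union, +1)
per-site changes: [2, 1, 2, 2, 2, 2, 1, 3]; total = 15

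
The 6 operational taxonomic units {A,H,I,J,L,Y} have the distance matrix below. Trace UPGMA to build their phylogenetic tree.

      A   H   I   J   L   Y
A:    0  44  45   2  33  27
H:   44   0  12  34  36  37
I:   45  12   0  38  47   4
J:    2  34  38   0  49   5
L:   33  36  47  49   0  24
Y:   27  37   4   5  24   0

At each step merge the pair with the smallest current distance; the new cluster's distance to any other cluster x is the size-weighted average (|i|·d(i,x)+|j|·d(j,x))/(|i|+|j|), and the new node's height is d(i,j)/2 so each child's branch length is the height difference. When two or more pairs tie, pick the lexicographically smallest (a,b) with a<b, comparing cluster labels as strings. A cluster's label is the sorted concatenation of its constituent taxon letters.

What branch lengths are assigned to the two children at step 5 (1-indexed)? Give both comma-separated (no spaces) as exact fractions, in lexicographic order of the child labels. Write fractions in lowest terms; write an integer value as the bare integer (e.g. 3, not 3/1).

1. join A+J (d=2) ⇒ AJ; edges |A|=1, |J|=1
  updated: d(AJ,H)=39, d(AJ,I)=83/2, d(AJ,L)=41, d(AJ,Y)=16
2. join I+Y (d=4) ⇒ IY; edges |I|=2, |Y|=2
  updated: d(AJ,IY)=115/4, d(H,IY)=49/2, d(IY,L)=71/2
3. join H+IY (d=49/2) ⇒ HIY; edges |H|=49/4, |IY|=41/4
  updated: d(AJ,HIY)=193/6, d(HIY,L)=107/3
4. join AJ+HIY (d=193/6) ⇒ AHIJY; edges |AJ|=181/12, |HIY|=23/6
  updated: d(AHIJY,L)=189/5
5. join AHIJY+L (d=189/5) ⇒ AHIJLY; edges |AHIJY|=169/60, |L|=189/10
final tree: (((A:1,J:1):181/12,(H:49/4,(I:2,Y:2):41/4):23/6):169/60,L:189/10)
total length: 1037/15

169/60,189/10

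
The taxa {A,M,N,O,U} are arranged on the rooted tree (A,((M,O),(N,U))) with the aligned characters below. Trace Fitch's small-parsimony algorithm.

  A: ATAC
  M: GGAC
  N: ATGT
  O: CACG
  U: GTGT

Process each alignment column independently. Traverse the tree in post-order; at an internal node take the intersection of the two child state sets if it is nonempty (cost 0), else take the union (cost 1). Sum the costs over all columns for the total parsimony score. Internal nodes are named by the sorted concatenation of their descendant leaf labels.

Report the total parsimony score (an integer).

site 0, node MO: M={G} ∪ O={C} → {C,G} (+1)
site 0, node NU: N={A} ∪ U={G} → {A,G} (+1)
site 0, node MNOU: MO={C,G} ∩ NU={A,G} → {G} (+0)
site 0, node AMNOU: A={A} ∪ MNOU={G} → {A,G} (+1)
site 1, node MO: M={G} ∪ O={A} → {A,G} (+1)
site 1, node NU: N={T} ∩ U={T} → {T} (+0)
site 1, node MNOU: MO={A,G} ∪ NU={T} → {A,G,T} (+1)
site 1, node AMNOU: A={T} ∩ MNOU={A,G,T} → {T} (+0)
site 2, node MO: M={A} ∪ O={C} → {A,C} (+1)
site 2, node NU: N={G} ∩ U={G} → {G} (+0)
site 2, node MNOU: MO={A,C} ∪ NU={G} → {A,C,G} (+1)
site 2, node AMNOU: A={A} ∩ MNOU={A,C,G} → {A} (+0)
site 3, node MO: M={C} ∪ O={G} → {C,G} (+1)
site 3, node NU: N={T} ∩ U={T} → {T} (+0)
site 3, node MNOU: MO={C,G} ∪ NU={T} → {C,G,T} (+1)
site 3, node AMNOU: A={C} ∩ MNOU={C,G,T} → {C} (+0)
per-site changes: [3, 2, 2, 2]; total = 9

9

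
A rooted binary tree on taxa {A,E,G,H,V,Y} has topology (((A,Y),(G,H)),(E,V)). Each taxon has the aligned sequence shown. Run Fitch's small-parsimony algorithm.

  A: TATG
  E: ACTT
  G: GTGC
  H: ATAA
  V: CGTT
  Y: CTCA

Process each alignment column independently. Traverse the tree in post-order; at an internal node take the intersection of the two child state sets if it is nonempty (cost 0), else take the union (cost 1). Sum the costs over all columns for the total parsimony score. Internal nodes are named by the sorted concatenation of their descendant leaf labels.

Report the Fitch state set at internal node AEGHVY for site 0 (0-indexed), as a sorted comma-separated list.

A,C

[col 0] AY: children A:{T}, Y:{C} ∪→ {C,T}; cost 1
[col 0] GH: children G:{G}, H:{A} ∪→ {A,G}; cost 1
[col 0] AGHY: children AY:{C,T}, GH:{A,G} ∪→ {A,C,G,T}; cost 1
[col 0] EV: children E:{A}, V:{C} ∪→ {A,C}; cost 1
[col 0] AEGHVY: children AGHY:{A,C,G,T}, EV:{A,C} ∩→ {A,C}; cost 0
[col 1] AY: children A:{A}, Y:{T} ∪→ {A,T}; cost 1
[col 1] GH: children G:{T}, H:{T} ∩→ {T}; cost 0
[col 1] AGHY: children AY:{A,T}, GH:{T} ∩→ {T}; cost 0
[col 1] EV: children E:{C}, V:{G} ∪→ {C,G}; cost 1
[col 1] AEGHVY: children AGHY:{T}, EV:{C,G} ∪→ {C,G,T}; cost 1
[col 2] AY: children A:{T}, Y:{C} ∪→ {C,T}; cost 1
[col 2] GH: children G:{G}, H:{A} ∪→ {A,G}; cost 1
[col 2] AGHY: children AY:{C,T}, GH:{A,G} ∪→ {A,C,G,T}; cost 1
[col 2] EV: children E:{T}, V:{T} ∩→ {T}; cost 0
[col 2] AEGHVY: children AGHY:{A,C,G,T}, EV:{T} ∩→ {T}; cost 0
[col 3] AY: children A:{G}, Y:{A} ∪→ {A,G}; cost 1
[col 3] GH: children G:{C}, H:{A} ∪→ {A,C}; cost 1
[col 3] AGHY: children AY:{A,G}, GH:{A,C} ∩→ {A}; cost 0
[col 3] EV: children E:{T}, V:{T} ∩→ {T}; cost 0
[col 3] AEGHVY: children AGHY:{A}, EV:{T} ∪→ {A,T}; cost 1
per-site changes: [4, 3, 3, 3]; total = 13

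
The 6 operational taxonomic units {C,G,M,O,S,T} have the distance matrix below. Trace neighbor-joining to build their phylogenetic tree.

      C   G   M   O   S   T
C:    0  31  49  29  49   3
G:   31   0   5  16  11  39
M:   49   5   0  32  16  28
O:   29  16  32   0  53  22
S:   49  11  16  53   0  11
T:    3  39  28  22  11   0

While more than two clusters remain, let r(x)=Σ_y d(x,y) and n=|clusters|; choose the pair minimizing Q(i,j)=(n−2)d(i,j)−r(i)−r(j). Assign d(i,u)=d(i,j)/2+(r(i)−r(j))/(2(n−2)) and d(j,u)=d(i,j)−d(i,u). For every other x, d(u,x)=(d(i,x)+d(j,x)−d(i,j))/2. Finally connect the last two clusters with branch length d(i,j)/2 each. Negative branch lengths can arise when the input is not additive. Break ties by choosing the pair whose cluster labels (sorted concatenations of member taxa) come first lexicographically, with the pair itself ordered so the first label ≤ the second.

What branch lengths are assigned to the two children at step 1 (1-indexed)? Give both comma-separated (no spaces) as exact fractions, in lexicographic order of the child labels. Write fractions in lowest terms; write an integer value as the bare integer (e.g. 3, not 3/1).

35/4,-23/4

iteration 1: select C,T (d=3, Q=-252); attach at lengths (35/4, -23/4); label the merged cluster CT
  updated: d(CT,G)=67/2, d(CT,M)=37, d(CT,O)=24, d(CT,S)=57/2
iteration 2: select CT,O (d=24, Q=-176); attach at lengths (35/3, 37/3); label the merged cluster COT
  updated: d(COT,G)=51/4, d(COT,M)=45/2, d(COT,S)=115/4
iteration 3: select COT,G (d=51/4, Q=-269/4); attach at lengths (243/16, -39/16); label the merged cluster CGOT
  updated: d(CGOT,M)=59/8, d(CGOT,S)=27/2
iteration 4: select CGOT,M (d=59/8, Q=-295/8); attach at lengths (39/16, 79/16); label the merged cluster CGMOT
  updated: d(CGMOT,S)=177/16
iteration 5: select CGMOT,S (d=177/16); attach at lengths (177/32, 177/32); label the merged cluster CGMOST
final tree: (((((C:35/4,T:-23/4):35/3,O:37/3):243/16,G:-39/16):39/16,M:79/16):177/32,S:177/32)
total length: 931/16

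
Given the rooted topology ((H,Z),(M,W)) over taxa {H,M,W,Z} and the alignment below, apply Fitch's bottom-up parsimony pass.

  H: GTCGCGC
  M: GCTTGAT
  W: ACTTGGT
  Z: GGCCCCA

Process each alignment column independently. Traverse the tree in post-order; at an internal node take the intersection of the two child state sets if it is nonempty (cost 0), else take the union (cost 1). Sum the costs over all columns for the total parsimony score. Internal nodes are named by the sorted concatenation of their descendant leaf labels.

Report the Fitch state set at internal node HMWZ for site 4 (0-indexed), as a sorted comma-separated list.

C,G

[col 0] HZ: children H:{G}, Z:{G} ∩→ {G}; cost 0
[col 0] MW: children M:{G}, W:{A} ∪→ {A,G}; cost 1
[col 0] HMWZ: children HZ:{G}, MW:{A,G} ∩→ {G}; cost 0
[col 1] HZ: children H:{T}, Z:{G} ∪→ {G,T}; cost 1
[col 1] MW: children M:{C}, W:{C} ∩→ {C}; cost 0
[col 1] HMWZ: children HZ:{G,T}, MW:{C} ∪→ {C,G,T}; cost 1
[col 2] HZ: children H:{C}, Z:{C} ∩→ {C}; cost 0
[col 2] MW: children M:{T}, W:{T} ∩→ {T}; cost 0
[col 2] HMWZ: children HZ:{C}, MW:{T} ∪→ {C,T}; cost 1
[col 3] HZ: children H:{G}, Z:{C} ∪→ {C,G}; cost 1
[col 3] MW: children M:{T}, W:{T} ∩→ {T}; cost 0
[col 3] HMWZ: children HZ:{C,G}, MW:{T} ∪→ {C,G,T}; cost 1
[col 4] HZ: children H:{C}, Z:{C} ∩→ {C}; cost 0
[col 4] MW: children M:{G}, W:{G} ∩→ {G}; cost 0
[col 4] HMWZ: children HZ:{C}, MW:{G} ∪→ {C,G}; cost 1
[col 5] HZ: children H:{G}, Z:{C} ∪→ {C,G}; cost 1
[col 5] MW: children M:{A}, W:{G} ∪→ {A,G}; cost 1
[col 5] HMWZ: children HZ:{C,G}, MW:{A,G} ∩→ {G}; cost 0
[col 6] HZ: children H:{C}, Z:{A} ∪→ {A,C}; cost 1
[col 6] MW: children M:{T}, W:{T} ∩→ {T}; cost 0
[col 6] HMWZ: children HZ:{A,C}, MW:{T} ∪→ {A,C,T}; cost 1
per-site changes: [1, 2, 1, 2, 1, 2, 2]; total = 11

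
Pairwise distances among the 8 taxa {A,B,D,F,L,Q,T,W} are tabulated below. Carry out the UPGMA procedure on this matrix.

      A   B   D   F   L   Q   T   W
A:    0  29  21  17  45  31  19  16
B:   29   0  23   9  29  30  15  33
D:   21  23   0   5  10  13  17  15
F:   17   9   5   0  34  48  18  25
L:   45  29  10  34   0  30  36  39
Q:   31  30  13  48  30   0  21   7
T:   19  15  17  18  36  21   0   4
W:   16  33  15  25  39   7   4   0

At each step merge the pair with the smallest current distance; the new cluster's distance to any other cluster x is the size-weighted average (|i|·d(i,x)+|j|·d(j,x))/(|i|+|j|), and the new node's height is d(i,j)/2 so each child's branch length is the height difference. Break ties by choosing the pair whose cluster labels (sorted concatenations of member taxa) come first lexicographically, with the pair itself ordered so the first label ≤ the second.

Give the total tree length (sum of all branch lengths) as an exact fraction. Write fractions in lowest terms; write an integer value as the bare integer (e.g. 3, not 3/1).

12443/168

step 1: merge (T,W) at d=4; branch lengths T→2, W→2; new cluster TW
  updated: d(A,TW)=35/2, d(B,TW)=24, d(D,TW)=16, d(F,TW)=43/2, d(L,TW)=75/2, d(Q,TW)=14
step 2: merge (D,F) at d=5; branch lengths D→5/2, F→5/2; new cluster DF
  updated: d(A,DF)=19, d(B,DF)=16, d(DF,L)=22, d(DF,Q)=61/2, d(DF,TW)=75/4
step 3: merge (Q,TW) at d=14; branch lengths Q→7, TW→5; new cluster QTW
  updated: d(A,QTW)=22, d(B,QTW)=26, d(DF,QTW)=68/3, d(L,QTW)=35
step 4: merge (B,DF) at d=16; branch lengths B→8, DF→11/2; new cluster BDF
  updated: d(A,BDF)=67/3, d(BDF,L)=73/3, d(BDF,QTW)=214/9
step 5: merge (A,QTW) at d=22; branch lengths A→11, QTW→4; new cluster AQTW
  updated: d(AQTW,BDF)=281/12, d(AQTW,L)=75/2
step 6: merge (AQTW,BDF) at d=281/12; branch lengths AQTW→17/24, BDF→89/24; new cluster ABDFQTW
  updated: d(ABDFQTW,L)=223/7
step 7: merge (ABDFQTW,L) at d=223/7; branch lengths ABDFQTW→709/168, L→223/14; new cluster ABDFLQTW
final tree: (((A:11,(Q:7,(T:2,W:2):5):4):17/24,(B:8,(D:5/2,F:5/2):11/2):89/24):709/168,L:223/14)
total length: 12443/168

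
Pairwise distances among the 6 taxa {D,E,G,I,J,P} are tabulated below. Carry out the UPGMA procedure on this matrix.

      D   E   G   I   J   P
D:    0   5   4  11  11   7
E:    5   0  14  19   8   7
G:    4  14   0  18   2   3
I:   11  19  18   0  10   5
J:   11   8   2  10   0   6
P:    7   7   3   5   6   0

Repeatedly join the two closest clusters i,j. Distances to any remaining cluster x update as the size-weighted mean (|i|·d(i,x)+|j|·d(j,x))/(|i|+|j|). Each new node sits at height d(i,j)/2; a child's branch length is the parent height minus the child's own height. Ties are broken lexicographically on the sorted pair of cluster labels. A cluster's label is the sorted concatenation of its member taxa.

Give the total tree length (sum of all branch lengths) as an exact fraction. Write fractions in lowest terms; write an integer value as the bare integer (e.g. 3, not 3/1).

iteration 1: select G,J (d=2); attach at lengths (1, 1); label the merged cluster GJ
  updated: d(D,GJ)=15/2, d(E,GJ)=11, d(GJ,I)=14, d(GJ,P)=9/2
iteration 2: select GJ,P (d=9/2); attach at lengths (5/4, 9/4); label the merged cluster GJP
  updated: d(D,GJP)=22/3, d(E,GJP)=29/3, d(GJP,I)=11
iteration 3: select D,E (d=5); attach at lengths (5/2, 5/2); label the merged cluster DE
  updated: d(DE,GJP)=17/2, d(DE,I)=15
iteration 4: select DE,GJP (d=17/2); attach at lengths (7/4, 2); label the merged cluster DEGJP
  updated: d(DEGJP,I)=63/5
iteration 5: select DEGJP,I (d=63/5); attach at lengths (41/20, 63/10); label the merged cluster DEGIJP
final tree: (((D:5/2,E:5/2):7/4,((G:1,J:1):5/4,P:9/4):2):41/20,I:63/10)
total length: 113/5

113/5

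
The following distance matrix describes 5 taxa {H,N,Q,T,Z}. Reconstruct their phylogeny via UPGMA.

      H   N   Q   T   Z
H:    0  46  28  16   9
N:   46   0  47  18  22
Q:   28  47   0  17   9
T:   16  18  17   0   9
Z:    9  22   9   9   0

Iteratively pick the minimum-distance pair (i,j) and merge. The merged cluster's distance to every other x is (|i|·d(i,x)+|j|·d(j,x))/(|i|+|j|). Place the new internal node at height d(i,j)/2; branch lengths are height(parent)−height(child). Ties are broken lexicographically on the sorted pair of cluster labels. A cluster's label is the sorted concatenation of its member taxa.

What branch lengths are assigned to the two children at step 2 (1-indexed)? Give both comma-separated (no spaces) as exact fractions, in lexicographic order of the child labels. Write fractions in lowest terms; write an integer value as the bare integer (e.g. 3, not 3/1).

7/4,25/4

iteration 1: select H,Z (d=9); attach at lengths (9/2, 9/2); label the merged cluster HZ
  updated: d(HZ,N)=34, d(HZ,Q)=37/2, d(HZ,T)=25/2
iteration 2: select HZ,T (d=25/2); attach at lengths (7/4, 25/4); label the merged cluster HTZ
  updated: d(HTZ,N)=86/3, d(HTZ,Q)=18
iteration 3: select HTZ,Q (d=18); attach at lengths (11/4, 9); label the merged cluster HQTZ
  updated: d(HQTZ,N)=133/4
iteration 4: select HQTZ,N (d=133/4); attach at lengths (61/8, 133/8); label the merged cluster HNQTZ
final tree: ((((H:9/2,Z:9/2):7/4,T:25/4):11/4,Q:9):61/8,N:133/8)
total length: 53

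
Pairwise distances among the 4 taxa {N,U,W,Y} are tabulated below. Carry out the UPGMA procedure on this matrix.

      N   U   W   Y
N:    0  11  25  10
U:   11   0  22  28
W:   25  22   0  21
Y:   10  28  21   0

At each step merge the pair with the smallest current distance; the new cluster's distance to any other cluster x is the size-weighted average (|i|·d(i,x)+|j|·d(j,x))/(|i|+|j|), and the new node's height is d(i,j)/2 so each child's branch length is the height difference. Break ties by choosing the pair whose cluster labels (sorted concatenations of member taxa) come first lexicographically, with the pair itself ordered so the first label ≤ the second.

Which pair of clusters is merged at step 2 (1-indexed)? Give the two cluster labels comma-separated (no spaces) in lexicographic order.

step 1: merge (N,Y) at d=10; branch lengths N→5, Y→5; new cluster NY
  updated: d(NY,U)=39/2, d(NY,W)=23
step 2: merge (NY,U) at d=39/2; branch lengths NY→19/4, U→39/4; new cluster NUY
  updated: d(NUY,W)=68/3
step 3: merge (NUY,W) at d=68/3; branch lengths NUY→19/12, W→34/3; new cluster NUWY
final tree: (((N:5,Y:5):19/4,U:39/4):19/12,W:34/3)
total length: 449/12

NY,U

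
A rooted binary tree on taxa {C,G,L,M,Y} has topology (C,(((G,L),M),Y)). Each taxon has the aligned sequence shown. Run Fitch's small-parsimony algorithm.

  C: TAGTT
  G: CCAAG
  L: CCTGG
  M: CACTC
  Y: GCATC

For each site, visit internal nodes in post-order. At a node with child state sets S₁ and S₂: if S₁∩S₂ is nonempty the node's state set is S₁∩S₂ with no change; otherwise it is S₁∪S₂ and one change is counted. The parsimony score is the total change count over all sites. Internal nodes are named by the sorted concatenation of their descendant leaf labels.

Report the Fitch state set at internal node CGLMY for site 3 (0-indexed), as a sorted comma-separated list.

T

site 0, node GL: G={C} ∩ L={C} → {C} (+0)
site 0, node GLM: GL={C} ∩ M={C} → {C} (+0)
site 0, node GLMY: GLM={C} ∪ Y={G} → {C,G} (+1)
site 0, node CGLMY: C={T} ∪ GLMY={C,G} → {C,G,T} (+1)
site 1, node GL: G={C} ∩ L={C} → {C} (+0)
site 1, node GLM: GL={C} ∪ M={A} → {A,C} (+1)
site 1, node GLMY: GLM={A,C} ∩ Y={C} → {C} (+0)
site 1, node CGLMY: C={A} ∪ GLMY={C} → {A,C} (+1)
site 2, node GL: G={A} ∪ L={T} → {A,T} (+1)
site 2, node GLM: GL={A,T} ∪ M={C} → {A,C,T} (+1)
site 2, node GLMY: GLM={A,C,T} ∩ Y={A} → {A} (+0)
site 2, node CGLMY: C={G} ∪ GLMY={A} → {A,G} (+1)
site 3, node GL: G={A} ∪ L={G} → {A,G} (+1)
site 3, node GLM: GL={A,G} ∪ M={T} → {A,G,T} (+1)
site 3, node GLMY: GLM={A,G,T} ∩ Y={T} → {T} (+0)
site 3, node CGLMY: C={T} ∩ GLMY={T} → {T} (+0)
site 4, node GL: G={G} ∩ L={G} → {G} (+0)
site 4, node GLM: GL={G} ∪ M={C} → {C,G} (+1)
site 4, node GLMY: GLM={C,G} ∩ Y={C} → {C} (+0)
site 4, node CGLMY: C={T} ∪ GLMY={C} → {C,T} (+1)
per-site changes: [2, 2, 3, 2, 2]; total = 11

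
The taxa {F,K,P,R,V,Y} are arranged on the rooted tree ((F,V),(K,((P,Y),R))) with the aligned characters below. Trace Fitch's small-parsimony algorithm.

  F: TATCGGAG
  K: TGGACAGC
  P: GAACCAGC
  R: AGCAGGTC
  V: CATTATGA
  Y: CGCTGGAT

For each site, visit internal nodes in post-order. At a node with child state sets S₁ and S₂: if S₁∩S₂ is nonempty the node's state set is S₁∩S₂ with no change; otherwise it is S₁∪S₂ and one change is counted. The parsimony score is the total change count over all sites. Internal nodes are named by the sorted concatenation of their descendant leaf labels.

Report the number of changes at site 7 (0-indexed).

3

[col 0] FV: children F:{T}, V:{C} ∪→ {C,T}; cost 1
[col 0] PY: children P:{G}, Y:{C} ∪→ {C,G}; cost 1
[col 0] PRY: children PY:{C,G}, R:{A} ∪→ {A,C,G}; cost 1
[col 0] KPRY: children K:{T}, PRY:{A,C,G} ∪→ {A,C,G,T}; cost 1
[col 0] FKPRVY: children FV:{C,T}, KPRY:{A,C,G,T} ∩→ {C,T}; cost 0
[col 1] FV: children F:{A}, V:{A} ∩→ {A}; cost 0
[col 1] PY: children P:{A}, Y:{G} ∪→ {A,G}; cost 1
[col 1] PRY: children PY:{A,G}, R:{G} ∩→ {G}; cost 0
[col 1] KPRY: children K:{G}, PRY:{G} ∩→ {G}; cost 0
[col 1] FKPRVY: children FV:{A}, KPRY:{G} ∪→ {A,G}; cost 1
[col 2] FV: children F:{T}, V:{T} ∩→ {T}; cost 0
[col 2] PY: children P:{A}, Y:{C} ∪→ {A,C}; cost 1
[col 2] PRY: children PY:{A,C}, R:{C} ∩→ {C}; cost 0
[col 2] KPRY: children K:{G}, PRY:{C} ∪→ {C,G}; cost 1
[col 2] FKPRVY: children FV:{T}, KPRY:{C,G} ∪→ {C,G,T}; cost 1
[col 3] FV: children F:{C}, V:{T} ∪→ {C,T}; cost 1
[col 3] PY: children P:{C}, Y:{T} ∪→ {C,T}; cost 1
[col 3] PRY: children PY:{C,T}, R:{A} ∪→ {A,C,T}; cost 1
[col 3] KPRY: children K:{A}, PRY:{A,C,T} ∩→ {A}; cost 0
[col 3] FKPRVY: children FV:{C,T}, KPRY:{A} ∪→ {A,C,T}; cost 1
[col 4] FV: children F:{G}, V:{A} ∪→ {A,G}; cost 1
[col 4] PY: children P:{C}, Y:{G} ∪→ {C,G}; cost 1
[col 4] PRY: children PY:{C,G}, R:{G} ∩→ {G}; cost 0
[col 4] KPRY: children K:{C}, PRY:{G} ∪→ {C,G}; cost 1
[col 4] FKPRVY: children FV:{A,G}, KPRY:{C,G} ∩→ {G}; cost 0
[col 5] FV: children F:{G}, V:{T} ∪→ {G,T}; cost 1
[col 5] PY: children P:{A}, Y:{G} ∪→ {A,G}; cost 1
[col 5] PRY: children PY:{A,G}, R:{G} ∩→ {G}; cost 0
[col 5] KPRY: children K:{A}, PRY:{G} ∪→ {A,G}; cost 1
[col 5] FKPRVY: children FV:{G,T}, KPRY:{A,G} ∩→ {G}; cost 0
[col 6] FV: children F:{A}, V:{G} ∪→ {A,G}; cost 1
[col 6] PY: children P:{G}, Y:{A} ∪→ {A,G}; cost 1
[col 6] PRY: children PY:{A,G}, R:{T} ∪→ {A,G,T}; cost 1
[col 6] KPRY: children K:{G}, PRY:{A,G,T} ∩→ {G}; cost 0
[col 6] FKPRVY: children FV:{A,G}, KPRY:{G} ∩→ {G}; cost 0
[col 7] FV: children F:{G}, V:{A} ∪→ {A,G}; cost 1
[col 7] PY: children P:{C}, Y:{T} ∪→ {C,T}; cost 1
[col 7] PRY: children PY:{C,T}, R:{C} ∩→ {C}; cost 0
[col 7] KPRY: children K:{C}, PRY:{C} ∩→ {C}; cost 0
[col 7] FKPRVY: children FV:{A,G}, KPRY:{C} ∪→ {A,C,G}; cost 1
per-site changes: [4, 2, 3, 4, 3, 3, 3, 3]; total = 25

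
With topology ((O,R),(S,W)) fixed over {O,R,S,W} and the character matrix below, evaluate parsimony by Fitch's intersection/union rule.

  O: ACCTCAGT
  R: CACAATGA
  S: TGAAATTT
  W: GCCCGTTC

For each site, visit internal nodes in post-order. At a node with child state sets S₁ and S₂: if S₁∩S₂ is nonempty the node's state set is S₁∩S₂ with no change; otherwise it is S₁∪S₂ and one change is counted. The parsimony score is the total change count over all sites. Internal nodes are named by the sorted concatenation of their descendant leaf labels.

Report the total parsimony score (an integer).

site 0, node OR: O={A} ∪ R={C} → {A,C} (+1)
site 0, node SW: S={T} ∪ W={G} → {G,T} (+1)
site 0, node ORSW: OR={A,C} ∪ SW={G,T} → {A,C,G,T} (+1)
site 1, node OR: O={C} ∪ R={A} → {A,C} (+1)
site 1, node SW: S={G} ∪ W={C} → {C,G} (+1)
site 1, node ORSW: OR={A,C} ∩ SW={C,G} → {C} (+0)
site 2, node OR: O={C} ∩ R={C} → {C} (+0)
site 2, node SW: S={A} ∪ W={C} → {A,C} (+1)
site 2, node ORSW: OR={C} ∩ SW={A,C} → {C} (+0)
site 3, node OR: O={T} ∪ R={A} → {A,T} (+1)
site 3, node SW: S={A} ∪ W={C} → {A,C} (+1)
site 3, node ORSW: OR={A,T} ∩ SW={A,C} → {A} (+0)
site 4, node OR: O={C} ∪ R={A} → {A,C} (+1)
site 4, node SW: S={A} ∪ W={G} → {A,G} (+1)
site 4, node ORSW: OR={A,C} ∩ SW={A,G} → {A} (+0)
site 5, node OR: O={A} ∪ R={T} → {A,T} (+1)
site 5, node SW: S={T} ∩ W={T} → {T} (+0)
site 5, node ORSW: OR={A,T} ∩ SW={T} → {T} (+0)
site 6, node OR: O={G} ∩ R={G} → {G} (+0)
site 6, node SW: S={T} ∩ W={T} → {T} (+0)
site 6, node ORSW: OR={G} ∪ SW={T} → {G,T} (+1)
site 7, node OR: O={T} ∪ R={A} → {A,T} (+1)
site 7, node SW: S={T} ∪ W={C} → {C,T} (+1)
site 7, node ORSW: OR={A,T} ∩ SW={C,T} → {T} (+0)
per-site changes: [3, 2, 1, 2, 2, 1, 1, 2]; total = 14

14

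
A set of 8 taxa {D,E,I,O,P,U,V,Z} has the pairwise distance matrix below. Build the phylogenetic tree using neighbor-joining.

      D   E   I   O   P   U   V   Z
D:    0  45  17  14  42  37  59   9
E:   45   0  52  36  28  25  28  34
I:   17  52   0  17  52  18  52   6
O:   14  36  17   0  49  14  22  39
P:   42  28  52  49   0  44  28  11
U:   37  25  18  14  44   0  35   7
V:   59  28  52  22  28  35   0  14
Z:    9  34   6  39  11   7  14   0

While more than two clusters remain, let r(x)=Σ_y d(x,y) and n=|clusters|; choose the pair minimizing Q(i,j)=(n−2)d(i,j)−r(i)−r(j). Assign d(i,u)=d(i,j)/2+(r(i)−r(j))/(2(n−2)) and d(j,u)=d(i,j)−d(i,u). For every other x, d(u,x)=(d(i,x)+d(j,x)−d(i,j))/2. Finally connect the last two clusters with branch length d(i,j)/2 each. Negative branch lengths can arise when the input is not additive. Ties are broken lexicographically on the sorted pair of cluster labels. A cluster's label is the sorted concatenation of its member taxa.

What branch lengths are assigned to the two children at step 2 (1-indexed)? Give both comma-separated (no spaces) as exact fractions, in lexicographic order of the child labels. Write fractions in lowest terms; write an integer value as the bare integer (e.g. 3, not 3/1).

37/20,103/20

iteration 1: select D,I (d=17, Q=-335); attach at lengths (37/4, 31/4); label the merged cluster DI
  updated: d(DI,E)=40, d(DI,O)=7, d(DI,P)=77/2, d(DI,U)=19, d(DI,V)=47, d(DI,Z)=-1
iteration 2: select DI,O (d=7, Q=-565/2); attach at lengths (37/20, 103/20); label the merged cluster DIO
  updated: d(DIO,E)=69/2, d(DIO,P)=161/4, d(DIO,U)=13, d(DIO,V)=31, d(DIO,Z)=31/2
iteration 3: select DIO,U (d=13, Q=-825/4); attach at lengths (249/32, 167/32); label the merged cluster DIOU
  updated: d(DIOU,E)=93/4, d(DIOU,P)=285/8, d(DIOU,V)=53/2, d(DIOU,Z)=19/4
iteration 4: select DIOU,Z (d=19/4, Q=-1117/8); attach at lengths (325/48, -97/48); label the merged cluster DIOUZ
  updated: d(DIOUZ,E)=105/4, d(DIOUZ,P)=335/16, d(DIOUZ,V)=143/8
iteration 5: select DIOUZ,V (d=143/8, Q=-1651/16); attach at lengths (431/64, 713/64); label the merged cluster DIOUVZ
  updated: d(DIOUVZ,E)=291/16, d(DIOUVZ,P)=497/32
iteration 6: select DIOUVZ,E (d=291/16, Q=-1975/32); attach at lengths (183/64, 981/64); label the merged cluster DEIOUVZ
  updated: d(DEIOUVZ,P)=811/64
iteration 7: select DEIOUVZ,P (d=811/64); attach at lengths (811/128, 811/128); label the merged cluster DEIOPUVZ
final tree: (((((((D:37/4,I:31/4):37/20,O:103/20):249/32,U:167/32):325/48,Z:-97/48):431/64,V:713/64):183/64,E:981/64):811/128,P:811/128)
total length: 5791/64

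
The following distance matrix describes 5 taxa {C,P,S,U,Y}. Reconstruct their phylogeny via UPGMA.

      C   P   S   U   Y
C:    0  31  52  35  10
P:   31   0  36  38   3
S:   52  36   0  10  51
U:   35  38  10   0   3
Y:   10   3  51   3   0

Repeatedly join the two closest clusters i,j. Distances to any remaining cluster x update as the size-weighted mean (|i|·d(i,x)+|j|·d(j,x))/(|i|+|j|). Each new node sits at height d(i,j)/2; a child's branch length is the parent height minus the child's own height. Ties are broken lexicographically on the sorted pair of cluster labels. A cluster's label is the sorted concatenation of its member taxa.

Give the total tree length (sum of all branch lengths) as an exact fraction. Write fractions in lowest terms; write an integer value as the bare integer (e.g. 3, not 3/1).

step 1: merge (P,Y) at d=3; branch lengths P→3/2, Y→3/2; new cluster PY
  updated: d(C,PY)=41/2, d(PY,S)=87/2, d(PY,U)=41/2
step 2: merge (S,U) at d=10; branch lengths S→5, U→5; new cluster SU
  updated: d(C,SU)=87/2, d(PY,SU)=32
step 3: merge (C,PY) at d=41/2; branch lengths C→41/4, PY→35/4; new cluster CPY
  updated: d(CPY,SU)=215/6
step 4: merge (CPY,SU) at d=215/6; branch lengths CPY→23/3, SU→155/12; new cluster CPSUY
final tree: ((C:41/4,(P:3/2,Y:3/2):35/4):23/3,(S:5,U:5):155/12)
total length: 631/12

631/12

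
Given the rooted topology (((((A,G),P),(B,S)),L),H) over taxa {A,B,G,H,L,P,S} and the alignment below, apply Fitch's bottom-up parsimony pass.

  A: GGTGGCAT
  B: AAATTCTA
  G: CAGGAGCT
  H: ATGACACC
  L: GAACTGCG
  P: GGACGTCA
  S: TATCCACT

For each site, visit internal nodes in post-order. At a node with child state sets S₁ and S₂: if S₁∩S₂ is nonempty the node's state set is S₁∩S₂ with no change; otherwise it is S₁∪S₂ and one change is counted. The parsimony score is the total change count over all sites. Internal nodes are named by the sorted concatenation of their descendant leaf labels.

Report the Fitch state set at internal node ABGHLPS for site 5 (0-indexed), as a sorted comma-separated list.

A,C,G

AG@0: {G} ∪ {C} = {C,G} (union, +1)
AGP@0: {C,G} ∩ {G} = {G} (intersection, +0)
BS@0: {A} ∪ {T} = {A,T} (union, +1)
ABGPS@0: {G} ∪ {A,T} = {A,G,T} (union, +1)
ABGLPS@0: {A,G,T} ∩ {G} = {G} (intersection, +0)
ABGHLPS@0: {G} ∪ {A} = {A,G} (union, +1)
AG@1: {G} ∪ {A} = {A,G} (union, +1)
AGP@1: {A,G} ∩ {G} = {G} (intersection, +0)
BS@1: {A} ∩ {A} = {A} (intersection, +0)
ABGPS@1: {G} ∪ {A} = {A,G} (union, +1)
ABGLPS@1: {A,G} ∩ {A} = {A} (intersection, +0)
ABGHLPS@1: {A} ∪ {T} = {A,T} (union, +1)
AG@2: {T} ∪ {G} = {G,T} (union, +1)
AGP@2: {G,T} ∪ {A} = {A,G,T} (union, +1)
BS@2: {A} ∪ {T} = {A,T} (union, +1)
ABGPS@2: {A,G,T} ∩ {A,T} = {A,T} (intersection, +0)
ABGLPS@2: {A,T} ∩ {A} = {A} (intersection, +0)
ABGHLPS@2: {A} ∪ {G} = {A,G} (union, +1)
AG@3: {G} ∩ {G} = {G} (intersection, +0)
AGP@3: {G} ∪ {C} = {C,G} (union, +1)
BS@3: {T} ∪ {C} = {C,T} (union, +1)
ABGPS@3: {C,G} ∩ {C,T} = {C} (intersection, +0)
ABGLPS@3: {C} ∩ {C} = {C} (intersection, +0)
ABGHLPS@3: {C} ∪ {A} = {A,C} (union, +1)
AG@4: {G} ∪ {A} = {A,G} (union, +1)
AGP@4: {A,G} ∩ {G} = {G} (intersection, +0)
BS@4: {T} ∪ {C} = {C,T} (union, +1)
ABGPS@4: {G} ∪ {C,T} = {C,G,T} (union, +1)
ABGLPS@4: {C,G,T} ∩ {T} = {T} (intersection, +0)
ABGHLPS@4: {T} ∪ {C} = {C,T} (union, +1)
AG@5: {C} ∪ {G} = {C,G} (union, +1)
AGP@5: {C,G} ∪ {T} = {C,G,T} (union, +1)
BS@5: {C} ∪ {A} = {A,C} (union, +1)
ABGPS@5: {C,G,T} ∩ {A,C} = {C} (intersection, +0)
ABGLPS@5: {C} ∪ {G} = {C,G} (union, +1)
ABGHLPS@5: {C,G} ∪ {A} = {A,C,G} (union, +1)
AG@6: {A} ∪ {C} = {A,C} (union, +1)
AGP@6: {A,C} ∩ {C} = {C} (intersection, +0)
BS@6: {T} ∪ {C} = {C,T} (union, +1)
ABGPS@6: {C} ∩ {C,T} = {C} (intersection, +0)
ABGLPS@6: {C} ∩ {C} = {C} (intersection, +0)
ABGHLPS@6: {C} ∩ {C} = {C} (intersection, +0)
AG@7: {T} ∩ {T} = {T} (intersection, +0)
AGP@7: {T} ∪ {A} = {A,T} (union, +1)
BS@7: {A} ∪ {T} = {A,T} (union, +1)
ABGPS@7: {A,T} ∩ {A,T} = {A,T} (intersection, +0)
ABGLPS@7: {A,T} ∪ {G} = {A,G,T} (union, +1)
ABGHLPS@7: {A,G,T} ∪ {C} = {A,C,G,T} (union, +1)
per-site changes: [4, 3, 4, 3, 4, 5, 2, 4]; total = 29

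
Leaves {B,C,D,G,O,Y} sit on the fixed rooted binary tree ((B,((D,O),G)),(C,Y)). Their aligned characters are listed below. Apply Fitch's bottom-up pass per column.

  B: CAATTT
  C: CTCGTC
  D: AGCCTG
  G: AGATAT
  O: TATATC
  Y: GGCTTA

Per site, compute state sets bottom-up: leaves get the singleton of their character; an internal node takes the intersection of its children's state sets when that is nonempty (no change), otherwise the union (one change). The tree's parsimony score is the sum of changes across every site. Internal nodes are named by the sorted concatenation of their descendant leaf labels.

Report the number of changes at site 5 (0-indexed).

4

[col 0] DO: children D:{A}, O:{T} ∪→ {A,T}; cost 1
[col 0] DGO: children DO:{A,T}, G:{A} ∩→ {A}; cost 0
[col 0] BDGO: children B:{C}, DGO:{A} ∪→ {A,C}; cost 1
[col 0] CY: children C:{C}, Y:{G} ∪→ {C,G}; cost 1
[col 0] BCDGOY: children BDGO:{A,C}, CY:{C,G} ∩→ {C}; cost 0
[col 1] DO: children D:{G}, O:{A} ∪→ {A,G}; cost 1
[col 1] DGO: children DO:{A,G}, G:{G} ∩→ {G}; cost 0
[col 1] BDGO: children B:{A}, DGO:{G} ∪→ {A,G}; cost 1
[col 1] CY: children C:{T}, Y:{G} ∪→ {G,T}; cost 1
[col 1] BCDGOY: children BDGO:{A,G}, CY:{G,T} ∩→ {G}; cost 0
[col 2] DO: children D:{C}, O:{T} ∪→ {C,T}; cost 1
[col 2] DGO: children DO:{C,T}, G:{A} ∪→ {A,C,T}; cost 1
[col 2] BDGO: children B:{A}, DGO:{A,C,T} ∩→ {A}; cost 0
[col 2] CY: children C:{C}, Y:{C} ∩→ {C}; cost 0
[col 2] BCDGOY: children BDGO:{A}, CY:{C} ∪→ {A,C}; cost 1
[col 3] DO: children D:{C}, O:{A} ∪→ {A,C}; cost 1
[col 3] DGO: children DO:{A,C}, G:{T} ∪→ {A,C,T}; cost 1
[col 3] BDGO: children B:{T}, DGO:{A,C,T} ∩→ {T}; cost 0
[col 3] CY: children C:{G}, Y:{T} ∪→ {G,T}; cost 1
[col 3] BCDGOY: children BDGO:{T}, CY:{G,T} ∩→ {T}; cost 0
[col 4] DO: children D:{T}, O:{T} ∩→ {T}; cost 0
[col 4] DGO: children DO:{T}, G:{A} ∪→ {A,T}; cost 1
[col 4] BDGO: children B:{T}, DGO:{A,T} ∩→ {T}; cost 0
[col 4] CY: children C:{T}, Y:{T} ∩→ {T}; cost 0
[col 4] BCDGOY: children BDGO:{T}, CY:{T} ∩→ {T}; cost 0
[col 5] DO: children D:{G}, O:{C} ∪→ {C,G}; cost 1
[col 5] DGO: children DO:{C,G}, G:{T} ∪→ {C,G,T}; cost 1
[col 5] BDGO: children B:{T}, DGO:{C,G,T} ∩→ {T}; cost 0
[col 5] CY: children C:{C}, Y:{A} ∪→ {A,C}; cost 1
[col 5] BCDGOY: children BDGO:{T}, CY:{A,C} ∪→ {A,C,T}; cost 1
per-site changes: [3, 3, 3, 3, 1, 4]; total = 17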